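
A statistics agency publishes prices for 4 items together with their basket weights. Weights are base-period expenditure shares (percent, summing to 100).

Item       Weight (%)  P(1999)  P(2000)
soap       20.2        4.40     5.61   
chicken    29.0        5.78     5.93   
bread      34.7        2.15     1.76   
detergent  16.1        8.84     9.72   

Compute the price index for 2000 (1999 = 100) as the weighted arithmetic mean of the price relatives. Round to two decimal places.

101.62

soap: 20.2 × (5.61/4.40) = 20.2 × 1.275000 = 25.7550
chicken: 29.0 × (5.93/5.78) = 29.0 × 1.025952 = 29.7526
bread: 34.7 × (1.76/2.15) = 34.7 × 0.818605 = 28.4056
detergent: 16.1 × (9.72/8.84) = 16.1 × 1.099548 = 17.7027
Index = Σ wᵢ·(p₁ᵢ/p₀ᵢ) = 25.7550 + 29.7526 + 28.4056 + 17.7027 = 101.6159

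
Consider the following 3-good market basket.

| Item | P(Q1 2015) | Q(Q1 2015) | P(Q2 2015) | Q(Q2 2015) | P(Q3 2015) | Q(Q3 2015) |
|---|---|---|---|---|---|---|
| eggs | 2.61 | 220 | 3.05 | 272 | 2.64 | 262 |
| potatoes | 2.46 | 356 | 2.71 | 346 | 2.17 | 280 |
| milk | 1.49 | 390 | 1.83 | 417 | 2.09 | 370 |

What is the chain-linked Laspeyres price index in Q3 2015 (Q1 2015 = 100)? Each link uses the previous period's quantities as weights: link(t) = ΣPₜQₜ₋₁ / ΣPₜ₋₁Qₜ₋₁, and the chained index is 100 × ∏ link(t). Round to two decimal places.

106.99

Link Q1 2015→Q2 2015:
ΣP(Q2 2015)Q(Q1 2015) = 3.05×220 + 2.71×356 + 1.83×390 = 671 + 964.76 + 713.7 = 2349.46
ΣP(Q1 2015)Q(Q1 2015) = 2.61×220 + 2.46×356 + 1.49×390 = 574.2 + 875.76 + 581.1 = 2031.06
link = 2349.46/2031.06 = 1.156765
Link Q2 2015→Q3 2015:
ΣP(Q3 2015)Q(Q2 2015) = 2.64×272 + 2.17×346 + 2.09×417 = 718.08 + 750.82 + 871.53 = 2340.43
ΣP(Q2 2015)Q(Q2 2015) = 3.05×272 + 2.71×346 + 1.83×417 = 829.6 + 937.66 + 763.11 = 2530.37
link = 2340.43/2530.37 = 0.924936
Chained index = 100 × 1.156765 × 0.924936 = 106.9934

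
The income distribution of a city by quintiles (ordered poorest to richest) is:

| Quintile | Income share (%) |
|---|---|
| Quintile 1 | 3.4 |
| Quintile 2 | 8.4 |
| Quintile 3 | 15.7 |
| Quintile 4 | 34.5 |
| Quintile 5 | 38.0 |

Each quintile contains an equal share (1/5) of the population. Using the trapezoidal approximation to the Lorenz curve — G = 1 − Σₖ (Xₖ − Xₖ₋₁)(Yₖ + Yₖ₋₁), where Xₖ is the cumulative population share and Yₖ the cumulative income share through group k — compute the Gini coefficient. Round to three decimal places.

Cumulative income shares Yₖ: 0.0340, 0.1180, 0.2750, 0.6200, 1.0000
Σ (Xₖ−Xₖ₋₁)(Yₖ+Yₖ₋₁) = (1/5)(0.0340+0.0000) + (1/5)(0.1180+0.0340) + (1/5)(0.2750+0.1180) + (1/5)(0.6200+0.2750) + (1/5)(1.0000+0.6200)
  = 0.0068 + 0.0304 + 0.0786 + 0.1790 + 0.3240 = 0.6188
G = 1 − 0.6188 = 0.3812

0.381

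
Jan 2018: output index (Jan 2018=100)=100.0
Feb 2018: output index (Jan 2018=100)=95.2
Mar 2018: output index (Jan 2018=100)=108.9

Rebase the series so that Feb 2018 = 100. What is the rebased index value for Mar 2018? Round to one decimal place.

114.4

Rebased(Mar 2018) = 108.9 / 95.2 × 100 = 114.3908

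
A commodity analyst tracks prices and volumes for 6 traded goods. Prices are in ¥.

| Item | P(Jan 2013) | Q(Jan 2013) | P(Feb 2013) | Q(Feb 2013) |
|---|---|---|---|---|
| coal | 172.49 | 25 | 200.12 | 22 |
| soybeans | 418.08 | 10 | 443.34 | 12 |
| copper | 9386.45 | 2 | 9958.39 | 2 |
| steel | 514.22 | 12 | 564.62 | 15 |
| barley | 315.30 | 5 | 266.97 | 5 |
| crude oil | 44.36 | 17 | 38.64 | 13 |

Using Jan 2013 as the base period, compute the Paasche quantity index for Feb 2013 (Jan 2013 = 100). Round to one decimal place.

104.8

Paasche quantity index uses current-period prices as weights.
ΣP(Feb 2013)·Q(Feb 2013) = 200.12×22 + 443.34×12 + 9958.39×2 + 564.62×15 + 266.97×5 + 38.64×13 = 4402.64 + 5320.08 + 19916.78 + 8469.3 + 1334.85 + 502.32 = 39945.97
ΣP(Feb 2013)·Q(Jan 2013) = 200.12×25 + 443.34×10 + 9958.39×2 + 564.62×12 + 266.97×5 + 38.64×17 = 5003 + 4433.4 + 19916.78 + 6775.44 + 1334.85 + 656.88 = 38120.35
Index = 39945.97 / 38120.35 × 100 = 104.7891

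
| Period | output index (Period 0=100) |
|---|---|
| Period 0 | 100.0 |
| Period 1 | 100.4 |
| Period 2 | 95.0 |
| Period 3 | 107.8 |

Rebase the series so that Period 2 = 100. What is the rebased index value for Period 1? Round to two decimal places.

105.68

Rebased(Period 1) = 100.4 / 95.0 × 100 = 105.6842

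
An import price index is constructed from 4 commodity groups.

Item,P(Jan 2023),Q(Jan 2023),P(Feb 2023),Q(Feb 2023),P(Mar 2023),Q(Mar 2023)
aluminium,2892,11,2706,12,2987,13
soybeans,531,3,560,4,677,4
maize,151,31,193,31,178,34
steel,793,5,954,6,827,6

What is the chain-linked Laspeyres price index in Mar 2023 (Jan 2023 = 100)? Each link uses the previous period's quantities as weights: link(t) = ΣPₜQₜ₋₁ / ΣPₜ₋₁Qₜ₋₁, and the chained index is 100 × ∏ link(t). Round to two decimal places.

Link Jan 2023→Feb 2023:
ΣP(Feb 2023)Q(Jan 2023) = 2706×11 + 560×3 + 193×31 + 954×5 = 29766 + 1680 + 5983 + 4770 = 42199
ΣP(Jan 2023)Q(Jan 2023) = 2892×11 + 531×3 + 151×31 + 793×5 = 31812 + 1593 + 4681 + 3965 = 42051
link = 42199/42051 = 1.003520
Link Feb 2023→Mar 2023:
ΣP(Mar 2023)Q(Feb 2023) = 2987×12 + 677×4 + 178×31 + 827×6 = 35844 + 2708 + 5518 + 4962 = 49032
ΣP(Feb 2023)Q(Feb 2023) = 2706×12 + 560×4 + 193×31 + 954×6 = 32472 + 2240 + 5983 + 5724 = 46419
link = 49032/46419 = 1.056292
Chained index = 100 × 1.003520 × 1.056292 = 106.0009

106.00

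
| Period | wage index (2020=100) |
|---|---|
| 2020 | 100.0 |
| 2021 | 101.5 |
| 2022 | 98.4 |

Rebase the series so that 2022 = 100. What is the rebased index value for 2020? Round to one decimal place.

101.6

Rebased(2020) = 100.0 / 98.4 × 100 = 101.6260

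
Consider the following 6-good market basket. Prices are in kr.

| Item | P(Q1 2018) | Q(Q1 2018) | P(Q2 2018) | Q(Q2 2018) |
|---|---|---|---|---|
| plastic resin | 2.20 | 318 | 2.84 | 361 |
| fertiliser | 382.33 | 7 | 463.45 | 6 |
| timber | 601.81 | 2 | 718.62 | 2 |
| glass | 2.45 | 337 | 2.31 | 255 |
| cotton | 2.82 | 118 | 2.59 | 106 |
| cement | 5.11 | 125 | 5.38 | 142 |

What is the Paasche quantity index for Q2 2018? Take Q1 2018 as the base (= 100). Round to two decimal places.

Paasche quantity index uses current-period prices as weights.
ΣP(Q2 2018)·Q(Q2 2018) = 2.84×361 + 463.45×6 + 718.62×2 + 2.31×255 + 2.59×106 + 5.38×142 = 1025.24 + 2780.7 + 1437.24 + 589.05 + 274.54 + 763.96 = 6870.73
ΣP(Q2 2018)·Q(Q1 2018) = 2.84×318 + 463.45×7 + 718.62×2 + 2.31×337 + 2.59×118 + 5.38×125 = 903.12 + 3244.15 + 1437.24 + 778.47 + 305.62 + 672.5 = 7341.1
Index = 6870.73 / 7341.1 × 100 = 93.5926

93.59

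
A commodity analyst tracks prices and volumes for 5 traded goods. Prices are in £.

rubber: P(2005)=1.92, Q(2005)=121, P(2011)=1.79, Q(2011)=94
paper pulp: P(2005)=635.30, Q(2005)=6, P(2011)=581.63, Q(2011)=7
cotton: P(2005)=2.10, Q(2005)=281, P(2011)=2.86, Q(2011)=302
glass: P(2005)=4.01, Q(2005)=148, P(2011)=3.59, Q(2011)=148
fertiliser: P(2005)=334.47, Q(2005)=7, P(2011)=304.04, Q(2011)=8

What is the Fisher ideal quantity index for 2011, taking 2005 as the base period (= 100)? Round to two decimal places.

112.61

Laspeyres component (base-period weights):
ΣP(2005)Q(2011) = 1.92×94 + 635.30×7 + 2.10×302 + 4.01×148 + 334.47×8 = 180.48 + 4447.1 + 634.2 + 593.48 + 2675.76 = 8531.02
ΣP(2005)Q(2005) = 1.92×121 + 635.30×6 + 2.10×281 + 4.01×148 + 334.47×7 = 232.32 + 3811.8 + 590.1 + 593.48 + 2341.29 = 7568.99
L = 8531.02 / 7568.99 × 100 = 112.7102
Paasche component (current-period weights):
ΣP(2011)Q(2011) = 1.79×94 + 581.63×7 + 2.86×302 + 3.59×148 + 304.04×8 = 168.26 + 4071.41 + 863.72 + 531.32 + 2432.32 = 8067.03
ΣP(2011)Q(2005) = 1.79×121 + 581.63×6 + 2.86×281 + 3.59×148 + 304.04×7 = 216.59 + 3489.78 + 803.66 + 531.32 + 2128.28 = 7169.63
P = 8067.03 / 7169.63 × 100 = 112.5167
Fisher = √(L × P) = √(112.7102 × 112.5167) = 112.6134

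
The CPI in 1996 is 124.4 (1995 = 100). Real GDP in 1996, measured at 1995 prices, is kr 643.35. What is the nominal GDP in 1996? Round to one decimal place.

800.3

Nominal = Real × (Index/100) = 643.35 × (124.4/100)
        = 643.35 × 1.244 = 800.3274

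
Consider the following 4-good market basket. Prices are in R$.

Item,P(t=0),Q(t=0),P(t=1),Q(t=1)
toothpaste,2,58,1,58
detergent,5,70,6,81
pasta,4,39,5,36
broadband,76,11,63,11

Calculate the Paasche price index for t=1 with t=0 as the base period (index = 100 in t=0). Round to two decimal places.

Paasche price index uses current-period quantities as weights.
ΣP(t=1)·Q(t=1) = 1×58 + 6×81 + 5×36 + 63×11 = 58 + 486 + 180 + 693 = 1417
ΣP(t=0)·Q(t=1) = 2×58 + 5×81 + 4×36 + 76×11 = 116 + 405 + 144 + 836 = 1501
Index = 1417 / 1501 × 100 = 94.4037

94.40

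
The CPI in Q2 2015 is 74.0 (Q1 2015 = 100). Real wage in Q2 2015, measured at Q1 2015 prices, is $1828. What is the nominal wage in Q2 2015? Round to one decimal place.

Nominal = Real × (Index/100) = 1828 × (74.0/100)
        = 1828 × 0.740 = 1352.7200

1352.7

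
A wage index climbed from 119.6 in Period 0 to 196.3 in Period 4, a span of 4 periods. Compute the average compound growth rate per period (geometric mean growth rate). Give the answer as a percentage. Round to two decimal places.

13.19%

Growth factor = (196.3/119.6)^(1/4) = (1.641304)^(1/4) = 1.131872
Growth rate = 1.131872 − 1 = 0.131872 = 13.1872%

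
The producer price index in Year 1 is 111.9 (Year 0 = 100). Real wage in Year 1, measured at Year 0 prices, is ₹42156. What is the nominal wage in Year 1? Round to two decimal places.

47172.56

Nominal = Real × (Index/100) = 42156 × (111.9/100)
        = 42156 × 1.119 = 47172.5640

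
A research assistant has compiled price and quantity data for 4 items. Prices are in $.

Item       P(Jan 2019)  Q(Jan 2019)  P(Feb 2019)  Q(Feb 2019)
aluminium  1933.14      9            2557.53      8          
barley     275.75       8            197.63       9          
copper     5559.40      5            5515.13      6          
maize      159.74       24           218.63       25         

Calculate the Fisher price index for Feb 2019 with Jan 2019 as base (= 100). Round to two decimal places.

Laspeyres component (base-period weights):
ΣP(Feb 2019)Q(Jan 2019) = 2557.53×9 + 197.63×8 + 5515.13×5 + 218.63×24 = 23017.77 + 1581.04 + 27575.65 + 5247.12 = 57421.58
ΣP(Jan 2019)Q(Jan 2019) = 1933.14×9 + 275.75×8 + 5559.40×5 + 159.74×24 = 17398.26 + 2206 + 27797 + 3833.76 = 51235.02
L = 57421.58 / 51235.02 × 100 = 112.0749
Paasche component (current-period weights):
ΣP(Feb 2019)Q(Feb 2019) = 2557.53×8 + 197.63×9 + 5515.13×6 + 218.63×25 = 20460.24 + 1778.67 + 33090.78 + 5465.75 = 60795.44
ΣP(Jan 2019)Q(Feb 2019) = 1933.14×8 + 275.75×9 + 5559.40×6 + 159.74×25 = 15465.12 + 2481.75 + 33356.4 + 3993.5 = 55296.77
P = 60795.44 / 55296.77 × 100 = 109.9439
Fisher = √(L × P) = √(112.0749 × 109.9439) = 111.0043

111.00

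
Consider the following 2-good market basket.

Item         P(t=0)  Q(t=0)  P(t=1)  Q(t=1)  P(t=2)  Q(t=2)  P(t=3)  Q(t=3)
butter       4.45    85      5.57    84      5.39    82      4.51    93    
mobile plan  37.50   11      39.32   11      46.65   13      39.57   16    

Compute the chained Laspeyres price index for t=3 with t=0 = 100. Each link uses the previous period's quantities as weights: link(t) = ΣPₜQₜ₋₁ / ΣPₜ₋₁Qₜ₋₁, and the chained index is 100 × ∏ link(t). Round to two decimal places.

Link t=0→t=1:
ΣP(t=1)Q(t=0) = 5.57×85 + 39.32×11 = 473.45 + 432.52 = 905.97
ΣP(t=0)Q(t=0) = 4.45×85 + 37.50×11 = 378.25 + 412.5 = 790.75
link = 905.97/790.75 = 1.145710
Link t=1→t=2:
ΣP(t=2)Q(t=1) = 5.39×84 + 46.65×11 = 452.76 + 513.15 = 965.91
ΣP(t=1)Q(t=1) = 5.57×84 + 39.32×11 = 467.88 + 432.52 = 900.4
link = 965.91/900.4 = 1.072757
Link t=2→t=3:
ΣP(t=3)Q(t=2) = 4.51×82 + 39.57×13 = 369.82 + 514.41 = 884.23
ΣP(t=2)Q(t=2) = 5.39×82 + 46.65×13 = 441.98 + 606.45 = 1048.43
link = 884.23/1048.43 = 0.843385
Chained index = 100 × 1.145710 × 1.072757 × 0.843385 = 103.6577

103.66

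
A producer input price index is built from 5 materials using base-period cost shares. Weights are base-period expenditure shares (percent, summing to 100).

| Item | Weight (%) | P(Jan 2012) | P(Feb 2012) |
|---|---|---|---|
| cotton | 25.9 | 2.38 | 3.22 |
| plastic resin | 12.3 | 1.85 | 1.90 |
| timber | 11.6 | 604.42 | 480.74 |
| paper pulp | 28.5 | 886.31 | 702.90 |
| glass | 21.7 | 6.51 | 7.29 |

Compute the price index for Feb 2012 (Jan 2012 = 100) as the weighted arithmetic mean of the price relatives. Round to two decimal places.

103.80

cotton: 25.9 × (3.22/2.38) = 25.9 × 1.352941 = 35.0412
plastic resin: 12.3 × (1.90/1.85) = 12.3 × 1.027027 = 12.6324
timber: 11.6 × (480.74/604.42) = 11.6 × 0.795374 = 9.2263
paper pulp: 28.5 × (702.90/886.31) = 28.5 × 0.793063 = 22.6023
glass: 21.7 × (7.29/6.51) = 21.7 × 1.119816 = 24.3000
Index = Σ wᵢ·(p₁ᵢ/p₀ᵢ) = 35.0412 + 12.6324 + 9.2263 + 22.6023 + 24.3000 = 103.8023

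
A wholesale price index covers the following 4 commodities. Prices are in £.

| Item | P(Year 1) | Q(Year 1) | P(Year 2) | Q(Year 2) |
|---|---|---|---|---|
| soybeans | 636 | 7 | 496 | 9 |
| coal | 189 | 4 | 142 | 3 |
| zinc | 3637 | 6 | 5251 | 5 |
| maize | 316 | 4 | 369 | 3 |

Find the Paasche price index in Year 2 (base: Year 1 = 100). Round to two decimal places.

126.86

Paasche price index uses current-period quantities as weights.
ΣP(Year 2)·Q(Year 2) = 496×9 + 142×3 + 5251×5 + 369×3 = 4464 + 426 + 26255 + 1107 = 32252
ΣP(Year 1)·Q(Year 2) = 636×9 + 189×3 + 3637×5 + 316×3 = 5724 + 567 + 18185 + 948 = 25424
Index = 32252 / 25424 × 100 = 126.8565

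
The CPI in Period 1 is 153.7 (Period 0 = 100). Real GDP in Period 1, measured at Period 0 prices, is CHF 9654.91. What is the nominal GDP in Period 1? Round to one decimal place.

Nominal = Real × (Index/100) = 9654.91 × (153.7/100)
        = 9654.91 × 1.537 = 14839.5967

14839.6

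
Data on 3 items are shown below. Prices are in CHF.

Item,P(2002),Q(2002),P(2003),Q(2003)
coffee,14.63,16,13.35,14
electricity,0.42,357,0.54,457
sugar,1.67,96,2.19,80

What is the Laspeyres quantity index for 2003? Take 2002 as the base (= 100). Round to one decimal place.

Laspeyres quantity index uses base-period prices as weights.
ΣP(2002)·Q(2003) = 14.63×14 + 0.42×457 + 1.67×80 = 204.82 + 191.94 + 133.6 = 530.36
ΣP(2002)·Q(2002) = 14.63×16 + 0.42×357 + 1.67×96 = 234.08 + 149.94 + 160.32 = 544.34
Index = 530.36 / 544.34 × 100 = 97.4318

97.4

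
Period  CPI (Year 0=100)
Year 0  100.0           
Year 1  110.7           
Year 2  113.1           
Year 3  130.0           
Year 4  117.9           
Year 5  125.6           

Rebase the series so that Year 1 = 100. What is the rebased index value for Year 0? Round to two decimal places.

90.33

Rebased(Year 0) = 100.0 / 110.7 × 100 = 90.3342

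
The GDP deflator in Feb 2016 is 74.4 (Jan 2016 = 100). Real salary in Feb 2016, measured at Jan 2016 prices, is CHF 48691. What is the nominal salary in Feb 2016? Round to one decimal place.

Nominal = Real × (Index/100) = 48691 × (74.4/100)
        = 48691 × 0.744 = 36226.1040

36226.1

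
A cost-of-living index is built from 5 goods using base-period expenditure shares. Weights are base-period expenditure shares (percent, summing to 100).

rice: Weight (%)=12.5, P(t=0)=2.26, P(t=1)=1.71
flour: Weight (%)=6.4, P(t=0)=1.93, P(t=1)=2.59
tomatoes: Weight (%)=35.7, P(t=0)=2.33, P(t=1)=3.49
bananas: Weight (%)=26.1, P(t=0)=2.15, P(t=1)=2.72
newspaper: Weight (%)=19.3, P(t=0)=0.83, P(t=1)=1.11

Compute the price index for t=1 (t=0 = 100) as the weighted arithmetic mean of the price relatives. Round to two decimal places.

rice: 12.5 × (1.71/2.26) = 12.5 × 0.756637 = 9.4580
flour: 6.4 × (2.59/1.93) = 6.4 × 1.341969 = 8.5886
tomatoes: 35.7 × (3.49/2.33) = 35.7 × 1.497854 = 53.4734
bananas: 26.1 × (2.72/2.15) = 26.1 × 1.265116 = 33.0195
newspaper: 19.3 × (1.11/0.83) = 19.3 × 1.337349 = 25.8108
Index = Σ wᵢ·(p₁ᵢ/p₀ᵢ) = 9.4580 + 8.5886 + 53.4734 + 33.0195 + 25.8108 = 130.3503

130.35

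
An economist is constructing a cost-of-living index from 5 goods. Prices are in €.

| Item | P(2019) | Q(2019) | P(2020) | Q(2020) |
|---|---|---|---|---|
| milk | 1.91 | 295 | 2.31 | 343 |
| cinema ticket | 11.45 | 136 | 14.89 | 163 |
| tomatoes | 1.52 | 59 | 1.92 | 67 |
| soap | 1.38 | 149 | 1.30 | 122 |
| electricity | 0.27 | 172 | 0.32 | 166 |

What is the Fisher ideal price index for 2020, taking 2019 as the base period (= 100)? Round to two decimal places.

Laspeyres component (base-period weights):
ΣP(2020)Q(2019) = 2.31×295 + 14.89×136 + 1.92×59 + 1.30×149 + 0.32×172 = 681.45 + 2025.04 + 113.28 + 193.7 + 55.04 = 3068.51
ΣP(2019)Q(2019) = 1.91×295 + 11.45×136 + 1.52×59 + 1.38×149 + 0.27×172 = 563.45 + 1557.2 + 89.68 + 205.62 + 46.44 = 2462.39
L = 3068.51 / 2462.39 × 100 = 124.6151
Paasche component (current-period weights):
ΣP(2020)Q(2020) = 2.31×343 + 14.89×163 + 1.92×67 + 1.30×122 + 0.32×166 = 792.33 + 2427.07 + 128.64 + 158.6 + 53.12 = 3559.76
ΣP(2019)Q(2020) = 1.91×343 + 11.45×163 + 1.52×67 + 1.38×122 + 0.27×166 = 655.13 + 1866.35 + 101.84 + 168.36 + 44.82 = 2836.5
P = 3559.76 / 2836.5 × 100 = 125.4983
Fisher = √(L × P) = √(124.6151 × 125.4983) = 125.0559

125.06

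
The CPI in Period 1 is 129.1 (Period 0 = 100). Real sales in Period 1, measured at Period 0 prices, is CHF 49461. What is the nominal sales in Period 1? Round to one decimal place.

63854.2

Nominal = Real × (Index/100) = 49461 × (129.1/100)
        = 49461 × 1.291 = 63854.1510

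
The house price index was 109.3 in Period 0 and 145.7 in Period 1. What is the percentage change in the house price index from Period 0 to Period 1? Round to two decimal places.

Change = (145.7 − 109.3) / 109.3 × 100
       = 36.4 / 109.3 × 100 = 33.3028%

33.30%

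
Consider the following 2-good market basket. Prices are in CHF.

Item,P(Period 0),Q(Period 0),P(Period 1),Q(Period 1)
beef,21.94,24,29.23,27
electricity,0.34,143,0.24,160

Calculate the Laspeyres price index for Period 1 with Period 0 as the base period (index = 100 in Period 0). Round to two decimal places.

127.93

Laspeyres price index uses base-period quantities as weights.
ΣP(Period 1)·Q(Period 0) = 29.23×24 + 0.24×143 = 701.52 + 34.32 = 735.84
ΣP(Period 0)·Q(Period 0) = 21.94×24 + 0.34×143 = 526.56 + 48.62 = 575.18
Index = 735.84 / 575.18 × 100 = 127.9321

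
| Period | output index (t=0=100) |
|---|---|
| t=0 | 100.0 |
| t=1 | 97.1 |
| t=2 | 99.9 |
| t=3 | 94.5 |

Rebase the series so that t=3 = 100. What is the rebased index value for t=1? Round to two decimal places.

Rebased(t=1) = 97.1 / 94.5 × 100 = 102.7513

102.75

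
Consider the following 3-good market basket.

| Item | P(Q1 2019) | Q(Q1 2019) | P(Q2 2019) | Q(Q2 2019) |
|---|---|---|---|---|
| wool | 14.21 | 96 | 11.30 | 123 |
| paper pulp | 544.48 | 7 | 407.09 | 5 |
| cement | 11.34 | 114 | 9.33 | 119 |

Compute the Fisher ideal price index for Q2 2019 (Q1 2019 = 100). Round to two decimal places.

77.60

Laspeyres component (base-period weights):
ΣP(Q2 2019)Q(Q1 2019) = 11.30×96 + 407.09×7 + 9.33×114 = 1084.8 + 2849.63 + 1063.62 = 4998.05
ΣP(Q1 2019)Q(Q1 2019) = 14.21×96 + 544.48×7 + 11.34×114 = 1364.16 + 3811.36 + 1292.76 = 6468.28
L = 4998.05 / 6468.28 × 100 = 77.2702
Paasche component (current-period weights):
ΣP(Q2 2019)Q(Q2 2019) = 11.30×123 + 407.09×5 + 9.33×119 = 1389.9 + 2035.45 + 1110.27 = 4535.62
ΣP(Q1 2019)Q(Q2 2019) = 14.21×123 + 544.48×5 + 11.34×119 = 1747.83 + 2722.4 + 1349.46 = 5819.69
P = 4535.62 / 5819.69 × 100 = 77.9358
Fisher = √(L × P) = √(77.2702 × 77.9358) = 77.6022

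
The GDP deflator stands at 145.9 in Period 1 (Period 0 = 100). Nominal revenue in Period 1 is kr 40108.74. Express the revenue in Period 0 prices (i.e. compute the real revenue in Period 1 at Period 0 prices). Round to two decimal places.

27490.57

Real = Nominal ÷ (Index/100) = 40108.74 ÷ (145.9/100)
     = 40108.74 ÷ 1.459 = 27490.5689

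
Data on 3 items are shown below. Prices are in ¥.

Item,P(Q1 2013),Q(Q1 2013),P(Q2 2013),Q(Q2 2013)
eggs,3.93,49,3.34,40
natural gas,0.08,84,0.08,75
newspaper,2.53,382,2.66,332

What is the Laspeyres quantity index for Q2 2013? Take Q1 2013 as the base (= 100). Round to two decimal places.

Laspeyres quantity index uses base-period prices as weights.
ΣP(Q1 2013)·Q(Q2 2013) = 3.93×40 + 0.08×75 + 2.53×332 = 157.2 + 6 + 839.96 = 1003.16
ΣP(Q1 2013)·Q(Q1 2013) = 3.93×49 + 0.08×84 + 2.53×382 = 192.57 + 6.72 + 966.46 = 1165.75
Index = 1003.16 / 1165.75 × 100 = 86.0528

86.05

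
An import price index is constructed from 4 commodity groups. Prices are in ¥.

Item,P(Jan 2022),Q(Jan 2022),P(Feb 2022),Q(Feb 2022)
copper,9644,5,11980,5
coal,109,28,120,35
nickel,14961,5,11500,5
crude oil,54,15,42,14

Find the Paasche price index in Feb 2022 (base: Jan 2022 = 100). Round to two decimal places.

Paasche price index uses current-period quantities as weights.
ΣP(Feb 2022)·Q(Feb 2022) = 11980×5 + 120×35 + 11500×5 + 42×14 = 59900 + 4200 + 57500 + 588 = 122188
ΣP(Jan 2022)·Q(Feb 2022) = 9644×5 + 109×35 + 14961×5 + 54×14 = 48220 + 3815 + 74805 + 756 = 127596
Index = 122188 / 127596 × 100 = 95.7616

95.76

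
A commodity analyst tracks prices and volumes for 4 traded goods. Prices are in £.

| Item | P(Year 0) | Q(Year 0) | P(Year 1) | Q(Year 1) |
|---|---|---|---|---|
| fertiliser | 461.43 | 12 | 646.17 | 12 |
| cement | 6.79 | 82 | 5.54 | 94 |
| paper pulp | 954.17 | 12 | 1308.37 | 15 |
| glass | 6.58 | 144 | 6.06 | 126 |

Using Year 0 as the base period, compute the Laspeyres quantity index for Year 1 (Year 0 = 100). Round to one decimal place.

Laspeyres quantity index uses base-period prices as weights.
ΣP(Year 0)·Q(Year 1) = 461.43×12 + 6.79×94 + 954.17×15 + 6.58×126 = 5537.16 + 638.26 + 14312.55 + 829.08 = 21317.05
ΣP(Year 0)·Q(Year 0) = 461.43×12 + 6.79×82 + 954.17×12 + 6.58×144 = 5537.16 + 556.78 + 11450.04 + 947.52 = 18491.5
Index = 21317.05 / 18491.5 × 100 = 115.2803

115.3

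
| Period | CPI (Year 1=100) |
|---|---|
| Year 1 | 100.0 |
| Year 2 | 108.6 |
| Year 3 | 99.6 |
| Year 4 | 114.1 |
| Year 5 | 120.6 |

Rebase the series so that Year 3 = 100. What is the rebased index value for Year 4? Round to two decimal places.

Rebased(Year 4) = 114.1 / 99.6 × 100 = 114.5582

114.56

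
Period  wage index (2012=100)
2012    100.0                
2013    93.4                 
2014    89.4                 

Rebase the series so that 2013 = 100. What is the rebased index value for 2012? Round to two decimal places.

107.07

Rebased(2012) = 100.0 / 93.4 × 100 = 107.0664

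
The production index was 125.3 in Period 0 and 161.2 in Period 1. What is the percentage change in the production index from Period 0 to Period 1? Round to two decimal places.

28.65%

Change = (161.2 − 125.3) / 125.3 × 100
       = 35.9 / 125.3 × 100 = 28.6512%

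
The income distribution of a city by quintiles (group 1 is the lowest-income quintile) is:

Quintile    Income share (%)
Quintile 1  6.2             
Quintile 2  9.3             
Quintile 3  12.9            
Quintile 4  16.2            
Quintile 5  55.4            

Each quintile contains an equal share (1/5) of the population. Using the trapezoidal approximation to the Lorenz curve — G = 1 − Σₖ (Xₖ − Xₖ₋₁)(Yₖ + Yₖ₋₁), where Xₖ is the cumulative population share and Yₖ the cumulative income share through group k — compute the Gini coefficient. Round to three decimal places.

0.421

Cumulative income shares Yₖ: 0.0620, 0.1550, 0.2840, 0.4460, 1.0000
Σ (Xₖ−Xₖ₋₁)(Yₖ+Yₖ₋₁) = (1/5)(0.0620+0.0000) + (1/5)(0.1550+0.0620) + (1/5)(0.2840+0.1550) + (1/5)(0.4460+0.2840) + (1/5)(1.0000+0.4460)
  = 0.0124 + 0.0434 + 0.0878 + 0.1460 + 0.2892 = 0.5788
G = 1 − 0.5788 = 0.4212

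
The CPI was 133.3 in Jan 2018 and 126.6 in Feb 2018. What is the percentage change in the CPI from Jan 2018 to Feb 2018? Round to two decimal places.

Change = (126.6 − 133.3) / 133.3 × 100
       = -6.7 / 133.3 × 100 = -5.0263%

-5.03%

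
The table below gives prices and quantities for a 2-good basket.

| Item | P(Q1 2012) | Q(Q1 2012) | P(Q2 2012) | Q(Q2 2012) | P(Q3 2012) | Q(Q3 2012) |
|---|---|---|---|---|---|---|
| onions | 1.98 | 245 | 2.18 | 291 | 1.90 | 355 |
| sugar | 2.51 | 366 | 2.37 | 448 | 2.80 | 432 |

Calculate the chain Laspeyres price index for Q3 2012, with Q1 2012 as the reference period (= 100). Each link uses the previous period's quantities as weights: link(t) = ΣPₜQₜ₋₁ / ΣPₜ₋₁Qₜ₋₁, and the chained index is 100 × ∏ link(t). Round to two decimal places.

106.38

Link Q1 2012→Q2 2012:
ΣP(Q2 2012)Q(Q1 2012) = 2.18×245 + 2.37×366 = 534.1 + 867.42 = 1401.52
ΣP(Q1 2012)Q(Q1 2012) = 1.98×245 + 2.51×366 = 485.1 + 918.66 = 1403.76
link = 1401.52/1403.76 = 0.998404
Link Q2 2012→Q3 2012:
ΣP(Q3 2012)Q(Q2 2012) = 1.90×291 + 2.80×448 = 552.9 + 1254.4 = 1807.3
ΣP(Q2 2012)Q(Q2 2012) = 2.18×291 + 2.37×448 = 634.38 + 1061.76 = 1696.14
link = 1807.3/1696.14 = 1.065537
Chained index = 100 × 0.998404 × 1.065537 = 106.3837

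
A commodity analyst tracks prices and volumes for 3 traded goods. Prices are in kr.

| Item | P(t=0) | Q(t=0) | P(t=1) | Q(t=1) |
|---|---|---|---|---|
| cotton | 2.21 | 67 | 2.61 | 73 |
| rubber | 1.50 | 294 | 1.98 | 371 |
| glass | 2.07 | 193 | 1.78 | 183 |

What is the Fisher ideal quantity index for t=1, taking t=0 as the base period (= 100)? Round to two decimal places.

112.29

Laspeyres component (base-period weights):
ΣP(t=0)Q(t=1) = 2.21×73 + 1.50×371 + 2.07×183 = 161.33 + 556.5 + 378.81 = 1096.64
ΣP(t=0)Q(t=0) = 2.21×67 + 1.50×294 + 2.07×193 = 148.07 + 441 + 399.51 = 988.58
L = 1096.64 / 988.58 × 100 = 110.9308
Paasche component (current-period weights):
ΣP(t=1)Q(t=1) = 2.61×73 + 1.98×371 + 1.78×183 = 190.53 + 734.58 + 325.74 = 1250.85
ΣP(t=1)Q(t=0) = 2.61×67 + 1.98×294 + 1.78×193 = 174.87 + 582.12 + 343.54 = 1100.53
P = 1250.85 / 1100.53 × 100 = 113.6589
Fisher = √(L × P) = √(110.9308 × 113.6589) = 112.2866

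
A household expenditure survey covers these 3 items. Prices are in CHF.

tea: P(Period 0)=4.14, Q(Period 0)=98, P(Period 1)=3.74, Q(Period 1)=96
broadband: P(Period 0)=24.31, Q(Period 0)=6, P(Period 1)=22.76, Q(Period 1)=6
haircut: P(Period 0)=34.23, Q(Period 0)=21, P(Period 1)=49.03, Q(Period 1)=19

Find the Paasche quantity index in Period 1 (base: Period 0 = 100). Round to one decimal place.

93.1

Paasche quantity index uses current-period prices as weights.
ΣP(Period 1)·Q(Period 1) = 3.74×96 + 22.76×6 + 49.03×19 = 359.04 + 136.56 + 931.57 = 1427.17
ΣP(Period 1)·Q(Period 0) = 3.74×98 + 22.76×6 + 49.03×21 = 366.52 + 136.56 + 1029.63 = 1532.71
Index = 1427.17 / 1532.71 × 100 = 93.1142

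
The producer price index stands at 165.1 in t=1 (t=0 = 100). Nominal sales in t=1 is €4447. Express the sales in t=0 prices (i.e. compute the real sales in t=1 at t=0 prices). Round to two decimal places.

Real = Nominal ÷ (Index/100) = 4447 ÷ (165.1/100)
     = 4447 ÷ 1.651 = 2693.5191

2693.52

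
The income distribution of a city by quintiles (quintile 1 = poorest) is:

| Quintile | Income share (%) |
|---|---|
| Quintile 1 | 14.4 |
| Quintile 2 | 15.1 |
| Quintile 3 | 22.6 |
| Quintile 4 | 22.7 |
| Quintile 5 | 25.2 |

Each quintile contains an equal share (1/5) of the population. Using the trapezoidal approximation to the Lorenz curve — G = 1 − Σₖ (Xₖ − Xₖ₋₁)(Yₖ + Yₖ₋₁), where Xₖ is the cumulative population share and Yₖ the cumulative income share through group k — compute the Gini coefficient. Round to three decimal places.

Cumulative income shares Yₖ: 0.1440, 0.2950, 0.5210, 0.7480, 1.0000
Σ (Xₖ−Xₖ₋₁)(Yₖ+Yₖ₋₁) = (1/5)(0.1440+0.0000) + (1/5)(0.2950+0.1440) + (1/5)(0.5210+0.2950) + (1/5)(0.7480+0.5210) + (1/5)(1.0000+0.7480)
  = 0.0288 + 0.0878 + 0.1632 + 0.2538 + 0.3496 = 0.8832
G = 1 − 0.8832 = 0.1168

0.117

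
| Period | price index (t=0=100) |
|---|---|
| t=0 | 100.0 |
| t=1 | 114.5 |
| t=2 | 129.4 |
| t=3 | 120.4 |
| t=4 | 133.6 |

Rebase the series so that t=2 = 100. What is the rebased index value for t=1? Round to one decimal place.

Rebased(t=1) = 114.5 / 129.4 × 100 = 88.4853

88.5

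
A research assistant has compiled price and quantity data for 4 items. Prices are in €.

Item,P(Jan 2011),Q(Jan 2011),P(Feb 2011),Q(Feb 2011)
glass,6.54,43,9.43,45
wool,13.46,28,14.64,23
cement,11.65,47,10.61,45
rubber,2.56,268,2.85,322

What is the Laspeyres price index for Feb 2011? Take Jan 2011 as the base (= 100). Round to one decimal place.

109.8

Laspeyres price index uses base-period quantities as weights.
ΣP(Feb 2011)·Q(Jan 2011) = 9.43×43 + 14.64×28 + 10.61×47 + 2.85×268 = 405.49 + 409.92 + 498.67 + 763.8 = 2077.88
ΣP(Jan 2011)·Q(Jan 2011) = 6.54×43 + 13.46×28 + 11.65×47 + 2.56×268 = 281.22 + 376.88 + 547.55 + 686.08 = 1891.73
Index = 2077.88 / 1891.73 × 100 = 109.8402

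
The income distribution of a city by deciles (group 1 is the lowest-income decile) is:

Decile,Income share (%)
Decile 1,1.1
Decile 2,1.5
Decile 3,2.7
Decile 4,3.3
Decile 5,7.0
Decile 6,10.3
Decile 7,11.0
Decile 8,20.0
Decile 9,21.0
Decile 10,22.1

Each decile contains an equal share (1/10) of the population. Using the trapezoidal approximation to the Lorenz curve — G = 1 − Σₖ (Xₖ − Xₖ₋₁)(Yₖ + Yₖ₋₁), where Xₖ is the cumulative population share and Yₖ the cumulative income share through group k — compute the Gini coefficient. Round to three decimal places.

0.438

Cumulative income shares Yₖ: 0.0110, 0.0260, 0.0530, 0.0860, 0.1560, 0.2590, 0.3690, 0.5690, 0.7790, 1.0000
Σ (Xₖ−Xₖ₋₁)(Yₖ+Yₖ₋₁) = (1/10)(0.0110+0.0000) + (1/10)(0.0260+0.0110) + (1/10)(0.0530+0.0260) + (1/10)(0.0860+0.0530) + (1/10)(0.1560+0.0860) + (1/10)(0.2590+0.1560) + (1/10)(0.3690+0.2590) + (1/10)(0.5690+0.3690) + (1/10)(0.7790+0.5690) + (1/10)(1.0000+0.7790)
  = 0.0011 + 0.0037 + 0.0079 + 0.0139 + 0.0242 + 0.0415 + 0.0628 + 0.0938 + 0.1348 + 0.1779 = 0.5616
G = 1 − 0.5616 = 0.4384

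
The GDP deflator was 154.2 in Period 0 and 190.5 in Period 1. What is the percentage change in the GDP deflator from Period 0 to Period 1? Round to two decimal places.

23.54%

Change = (190.5 − 154.2) / 154.2 × 100
       = 36.3 / 154.2 × 100 = 23.5409%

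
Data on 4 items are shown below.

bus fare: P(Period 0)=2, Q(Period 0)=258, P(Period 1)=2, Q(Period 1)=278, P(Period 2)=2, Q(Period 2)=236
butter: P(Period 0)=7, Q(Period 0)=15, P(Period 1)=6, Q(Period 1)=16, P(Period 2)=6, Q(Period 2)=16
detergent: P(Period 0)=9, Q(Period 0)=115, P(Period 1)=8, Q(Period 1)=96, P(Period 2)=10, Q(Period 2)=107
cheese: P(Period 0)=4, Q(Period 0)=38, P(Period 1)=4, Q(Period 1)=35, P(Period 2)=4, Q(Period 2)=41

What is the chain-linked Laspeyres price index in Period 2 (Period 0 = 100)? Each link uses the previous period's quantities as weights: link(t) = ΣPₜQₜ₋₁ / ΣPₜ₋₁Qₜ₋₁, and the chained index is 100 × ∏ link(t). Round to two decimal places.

Link Period 0→Period 1:
ΣP(Period 1)Q(Period 0) = 2×258 + 6×15 + 8×115 + 4×38 = 516 + 90 + 920 + 152 = 1678
ΣP(Period 0)Q(Period 0) = 2×258 + 7×15 + 9×115 + 4×38 = 516 + 105 + 1035 + 152 = 1808
link = 1678/1808 = 0.928097
Link Period 1→Period 2:
ΣP(Period 2)Q(Period 1) = 2×278 + 6×16 + 10×96 + 4×35 = 556 + 96 + 960 + 140 = 1752
ΣP(Period 1)Q(Period 1) = 2×278 + 6×16 + 8×96 + 4×35 = 556 + 96 + 768 + 140 = 1560
link = 1752/1560 = 1.123077
Chained index = 100 × 0.928097 × 1.123077 = 104.2325

104.23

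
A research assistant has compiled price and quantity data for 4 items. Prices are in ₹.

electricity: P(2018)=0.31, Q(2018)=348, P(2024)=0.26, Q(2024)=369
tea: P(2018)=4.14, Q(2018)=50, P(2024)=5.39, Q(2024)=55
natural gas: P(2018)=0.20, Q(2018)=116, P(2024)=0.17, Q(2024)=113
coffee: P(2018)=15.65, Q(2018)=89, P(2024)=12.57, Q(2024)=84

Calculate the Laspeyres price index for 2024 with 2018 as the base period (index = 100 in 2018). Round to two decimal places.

86.57

Laspeyres price index uses base-period quantities as weights.
ΣP(2024)·Q(2018) = 0.26×348 + 5.39×50 + 0.17×116 + 12.57×89 = 90.48 + 269.5 + 19.72 + 1118.73 = 1498.43
ΣP(2018)·Q(2018) = 0.31×348 + 4.14×50 + 0.20×116 + 15.65×89 = 107.88 + 207 + 23.2 + 1392.85 = 1730.93
Index = 1498.43 / 1730.93 × 100 = 86.5679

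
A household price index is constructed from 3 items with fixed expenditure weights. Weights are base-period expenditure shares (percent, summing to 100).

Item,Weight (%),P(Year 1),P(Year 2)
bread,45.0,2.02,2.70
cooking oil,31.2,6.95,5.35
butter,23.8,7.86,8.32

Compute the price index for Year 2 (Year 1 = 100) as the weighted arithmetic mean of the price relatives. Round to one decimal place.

109.4

bread: 45.0 × (2.70/2.02) = 45.0 × 1.336634 = 60.1485
cooking oil: 31.2 × (5.35/6.95) = 31.2 × 0.769784 = 24.0173
butter: 23.8 × (8.32/7.86) = 23.8 × 1.058524 = 25.1929
Index = Σ wᵢ·(p₁ᵢ/p₀ᵢ) = 60.1485 + 24.0173 + 25.1929 = 109.3587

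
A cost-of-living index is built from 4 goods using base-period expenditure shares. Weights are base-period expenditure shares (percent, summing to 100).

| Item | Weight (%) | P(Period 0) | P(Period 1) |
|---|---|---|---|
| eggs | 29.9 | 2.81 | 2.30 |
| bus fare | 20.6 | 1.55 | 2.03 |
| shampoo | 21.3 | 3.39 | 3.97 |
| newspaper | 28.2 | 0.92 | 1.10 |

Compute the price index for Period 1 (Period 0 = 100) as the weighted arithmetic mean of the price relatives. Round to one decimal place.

110.1

eggs: 29.9 × (2.30/2.81) = 29.9 × 0.818505 = 24.4733
bus fare: 20.6 × (2.03/1.55) = 20.6 × 1.309677 = 26.9794
shampoo: 21.3 × (3.97/3.39) = 21.3 × 1.171091 = 24.9442
newspaper: 28.2 × (1.10/0.92) = 28.2 × 1.195652 = 33.7174
Index = Σ wᵢ·(p₁ᵢ/p₀ᵢ) = 24.4733 + 26.9794 + 24.9442 + 33.7174 = 110.1143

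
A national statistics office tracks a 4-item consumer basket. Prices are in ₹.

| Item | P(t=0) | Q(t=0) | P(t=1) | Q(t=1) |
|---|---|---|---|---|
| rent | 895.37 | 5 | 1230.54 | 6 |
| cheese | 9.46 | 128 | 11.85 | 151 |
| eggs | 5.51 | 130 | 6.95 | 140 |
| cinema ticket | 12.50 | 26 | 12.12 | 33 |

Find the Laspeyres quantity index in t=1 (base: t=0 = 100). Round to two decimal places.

Laspeyres quantity index uses base-period prices as weights.
ΣP(t=0)·Q(t=1) = 895.37×6 + 9.46×151 + 5.51×140 + 12.50×33 = 5372.22 + 1428.46 + 771.4 + 412.5 = 7984.58
ΣP(t=0)·Q(t=0) = 895.37×5 + 9.46×128 + 5.51×130 + 12.50×26 = 4476.85 + 1210.88 + 716.3 + 325 = 6729.03
Index = 7984.58 / 6729.03 × 100 = 118.6587

118.66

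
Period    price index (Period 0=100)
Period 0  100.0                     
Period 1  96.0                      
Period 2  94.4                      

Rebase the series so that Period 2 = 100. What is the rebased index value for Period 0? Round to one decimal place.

105.9

Rebased(Period 0) = 100.0 / 94.4 × 100 = 105.9322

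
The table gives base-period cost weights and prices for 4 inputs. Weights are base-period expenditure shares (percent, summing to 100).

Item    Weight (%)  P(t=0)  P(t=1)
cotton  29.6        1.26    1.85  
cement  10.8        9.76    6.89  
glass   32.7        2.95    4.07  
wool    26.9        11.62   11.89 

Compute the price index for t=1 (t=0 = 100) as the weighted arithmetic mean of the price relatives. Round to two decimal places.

123.72

cotton: 29.6 × (1.85/1.26) = 29.6 × 1.468254 = 43.4603
cement: 10.8 × (6.89/9.76) = 10.8 × 0.705943 = 7.6242
glass: 32.7 × (4.07/2.95) = 32.7 × 1.379661 = 45.1149
wool: 26.9 × (11.89/11.62) = 26.9 × 1.023236 = 27.5250
Index = Σ wᵢ·(p₁ᵢ/p₀ᵢ) = 43.4603 + 7.6242 + 45.1149 + 27.5250 = 123.7245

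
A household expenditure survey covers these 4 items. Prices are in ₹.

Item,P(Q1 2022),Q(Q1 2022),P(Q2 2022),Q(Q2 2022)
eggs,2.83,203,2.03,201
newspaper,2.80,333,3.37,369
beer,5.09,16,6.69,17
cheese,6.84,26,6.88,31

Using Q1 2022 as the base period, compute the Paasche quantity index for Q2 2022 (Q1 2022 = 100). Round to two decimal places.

Paasche quantity index uses current-period prices as weights.
ΣP(Q2 2022)·Q(Q2 2022) = 2.03×201 + 3.37×369 + 6.69×17 + 6.88×31 = 408.03 + 1243.53 + 113.73 + 213.28 = 1978.57
ΣP(Q2 2022)·Q(Q1 2022) = 2.03×203 + 3.37×333 + 6.69×16 + 6.88×26 = 412.09 + 1122.21 + 107.04 + 178.88 = 1820.22
Index = 1978.57 / 1820.22 × 100 = 108.6995

108.70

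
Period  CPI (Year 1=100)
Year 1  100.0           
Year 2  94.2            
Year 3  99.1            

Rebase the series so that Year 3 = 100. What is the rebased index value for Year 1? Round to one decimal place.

100.9

Rebased(Year 1) = 100.0 / 99.1 × 100 = 100.9082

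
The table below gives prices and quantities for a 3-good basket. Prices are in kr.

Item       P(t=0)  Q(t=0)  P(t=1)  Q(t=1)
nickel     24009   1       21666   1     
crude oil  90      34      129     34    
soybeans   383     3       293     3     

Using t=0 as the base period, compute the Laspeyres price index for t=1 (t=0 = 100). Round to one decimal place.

95.4

Laspeyres price index uses base-period quantities as weights.
ΣP(t=1)·Q(t=0) = 21666×1 + 129×34 + 293×3 = 21666 + 4386 + 879 = 26931
ΣP(t=0)·Q(t=0) = 24009×1 + 90×34 + 383×3 = 24009 + 3060 + 1149 = 28218
Index = 26931 / 28218 × 100 = 95.4391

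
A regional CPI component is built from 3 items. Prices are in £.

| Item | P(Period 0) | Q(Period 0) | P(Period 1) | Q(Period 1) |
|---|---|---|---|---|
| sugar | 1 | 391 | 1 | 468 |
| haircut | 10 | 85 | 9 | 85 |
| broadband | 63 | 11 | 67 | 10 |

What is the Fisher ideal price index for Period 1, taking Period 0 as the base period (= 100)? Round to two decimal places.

97.78

Laspeyres component (base-period weights):
ΣP(Period 1)Q(Period 0) = 1×391 + 9×85 + 67×11 = 391 + 765 + 737 = 1893
ΣP(Period 0)Q(Period 0) = 1×391 + 10×85 + 63×11 = 391 + 850 + 693 = 1934
L = 1893 / 1934 × 100 = 97.8800
Paasche component (current-period weights):
ΣP(Period 1)Q(Period 1) = 1×468 + 9×85 + 67×10 = 468 + 765 + 670 = 1903
ΣP(Period 0)Q(Period 1) = 1×468 + 10×85 + 63×10 = 468 + 850 + 630 = 1948
P = 1903 / 1948 × 100 = 97.6899
Fisher = √(L × P) = √(97.8800 × 97.6899) = 97.7849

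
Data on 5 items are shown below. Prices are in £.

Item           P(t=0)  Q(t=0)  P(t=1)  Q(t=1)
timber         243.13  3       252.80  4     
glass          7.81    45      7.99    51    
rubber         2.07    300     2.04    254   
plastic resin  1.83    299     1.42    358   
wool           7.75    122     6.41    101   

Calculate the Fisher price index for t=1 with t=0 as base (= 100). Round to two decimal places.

Laspeyres component (base-period weights):
ΣP(t=1)Q(t=0) = 252.80×3 + 7.99×45 + 2.04×300 + 1.42×299 + 6.41×122 = 758.4 + 359.55 + 612 + 424.58 + 782.02 = 2936.55
ΣP(t=0)Q(t=0) = 243.13×3 + 7.81×45 + 2.07×300 + 1.83×299 + 7.75×122 = 729.39 + 351.45 + 621 + 547.17 + 945.5 = 3194.51
L = 2936.55 / 3194.51 × 100 = 91.9249
Paasche component (current-period weights):
ΣP(t=1)Q(t=1) = 252.80×4 + 7.99×51 + 2.04×254 + 1.42×358 + 6.41×101 = 1011.2 + 407.49 + 518.16 + 508.36 + 647.41 = 3092.62
ΣP(t=0)Q(t=1) = 243.13×4 + 7.81×51 + 2.07×254 + 1.83×358 + 7.75×101 = 972.52 + 398.31 + 525.78 + 655.14 + 782.75 = 3334.5
P = 3092.62 / 3334.5 × 100 = 92.7461
Fisher = √(L × P) = √(91.9249 × 92.7461) = 92.3346

92.33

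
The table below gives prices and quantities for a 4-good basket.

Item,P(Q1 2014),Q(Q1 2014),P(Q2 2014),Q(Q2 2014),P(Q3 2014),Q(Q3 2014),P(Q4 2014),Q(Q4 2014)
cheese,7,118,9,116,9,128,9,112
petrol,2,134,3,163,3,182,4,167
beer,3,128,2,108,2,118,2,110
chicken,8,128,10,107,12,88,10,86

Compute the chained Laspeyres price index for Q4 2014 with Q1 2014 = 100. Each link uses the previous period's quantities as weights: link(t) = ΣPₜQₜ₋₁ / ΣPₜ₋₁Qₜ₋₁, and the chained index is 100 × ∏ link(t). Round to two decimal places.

129.27

Link Q1 2014→Q2 2014:
ΣP(Q2 2014)Q(Q1 2014) = 9×118 + 3×134 + 2×128 + 10×128 = 1062 + 402 + 256 + 1280 = 3000
ΣP(Q1 2014)Q(Q1 2014) = 7×118 + 2×134 + 3×128 + 8×128 = 826 + 268 + 384 + 1024 = 2502
link = 3000/2502 = 1.199041
Link Q2 2014→Q3 2014:
ΣP(Q3 2014)Q(Q2 2014) = 9×116 + 3×163 + 2×108 + 12×107 = 1044 + 489 + 216 + 1284 = 3033
ΣP(Q2 2014)Q(Q2 2014) = 9×116 + 3×163 + 2×108 + 10×107 = 1044 + 489 + 216 + 1070 = 2819
link = 3033/2819 = 1.075913
Link Q3 2014→Q4 2014:
ΣP(Q4 2014)Q(Q3 2014) = 9×128 + 4×182 + 2×118 + 10×88 = 1152 + 728 + 236 + 880 = 2996
ΣP(Q3 2014)Q(Q3 2014) = 9×128 + 3×182 + 2×118 + 12×88 = 1152 + 546 + 236 + 1056 = 2990
link = 2996/2990 = 1.002007
Chained index = 100 × 1.199041 × 1.075913 × 1.002007 = 129.2653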